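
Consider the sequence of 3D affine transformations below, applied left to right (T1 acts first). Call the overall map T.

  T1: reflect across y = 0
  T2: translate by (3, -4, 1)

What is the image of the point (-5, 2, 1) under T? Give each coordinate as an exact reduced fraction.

T1 reflect across y = 0: (-5, 2, 1) → (-5, -2, 1)
T2 translate by (3, -4, 1): (-5, -2, 1) → (-2, -6, 2)

T(p) = (-2, -6, 2)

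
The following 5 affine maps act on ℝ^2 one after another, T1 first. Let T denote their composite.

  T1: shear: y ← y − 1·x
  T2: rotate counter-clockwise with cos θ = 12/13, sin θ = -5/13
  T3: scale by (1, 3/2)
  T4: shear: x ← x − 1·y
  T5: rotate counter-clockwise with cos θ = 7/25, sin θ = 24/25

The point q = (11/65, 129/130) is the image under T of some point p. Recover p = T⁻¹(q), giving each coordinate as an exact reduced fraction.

T1 = [1 0 0; -1 1 0; 0 0 1]
T2·T1 = [7/13 5/13 0; -17/13 12/13 0; 0 0 1]
T3·…·T1 = [7/13 5/13 0; -51/26 18/13 0; 0 0 1]
T4·…·T1 = [5/2 -1 0; -51/26 18/13 0; 0 0 1]
T5·…·T1 = [1679/650 -523/325 0; 1203/650 -186/325 0; 0 0 1]
det M = 3/2; M⁻¹ = [-124/325 1046/975 0; -401/325 1679/975 0; 0 0 1]
M⁻¹ · (11/65, 129/130)ᵀ = (1, 3/2)ᵀ

p = (1, 3/2)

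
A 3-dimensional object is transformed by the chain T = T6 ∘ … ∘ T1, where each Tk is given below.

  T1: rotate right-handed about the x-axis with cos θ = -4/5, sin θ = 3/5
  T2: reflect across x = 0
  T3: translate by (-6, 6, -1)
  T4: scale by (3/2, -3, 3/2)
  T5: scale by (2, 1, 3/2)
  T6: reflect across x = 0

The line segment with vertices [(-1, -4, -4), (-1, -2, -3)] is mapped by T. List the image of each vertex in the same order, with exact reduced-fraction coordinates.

T1 rotate right-handed about the x-axis with cos θ = -4/5, sin θ = 3/5: (-1, -4, -4) → (-1, 28/5, 4/5); (-1, -2, -3) → (-1, 17/5, 6/5)
T2 reflect across x = 0: (-1, 28/5, 4/5) → (1, 28/5, 4/5); (-1, 17/5, 6/5) → (1, 17/5, 6/5)
T3 translate by (-6, 6, -1): (1, 28/5, 4/5) → (-5, 58/5, -1/5); (1, 17/5, 6/5) → (-5, 47/5, 1/5)
T4 scale by (3/2, -3, 3/2): (-5, 58/5, -1/5) → (-15/2, -174/5, -3/10); (-5, 47/5, 1/5) → (-15/2, -141/5, 3/10)
T5 scale by (2, 1, 3/2): (-15/2, -174/5, -3/10) → (-15, -174/5, -9/20); (-15/2, -141/5, 3/10) → (-15, -141/5, 9/20)
T6 reflect across x = 0: (-15, -174/5, -9/20) → (15, -174/5, -9/20); (-15, -141/5, 9/20) → (15, -141/5, 9/20)

image vertices: (15, -174/5, -9/20), (15, -141/5, 9/20)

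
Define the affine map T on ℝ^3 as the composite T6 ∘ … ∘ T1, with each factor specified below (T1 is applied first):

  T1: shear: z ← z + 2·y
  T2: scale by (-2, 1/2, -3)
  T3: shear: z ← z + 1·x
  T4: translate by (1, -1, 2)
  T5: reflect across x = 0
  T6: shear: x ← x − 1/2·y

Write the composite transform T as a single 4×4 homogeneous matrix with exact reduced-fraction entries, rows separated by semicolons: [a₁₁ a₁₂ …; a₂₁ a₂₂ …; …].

T1 = [1 0 0 0; 0 1 0 0; 0 2 1 0; 0 0 0 1]
T2·T1 = [-2 0 0 0; 0 1/2 0 0; 0 -6 -3 0; 0 0 0 1]
T3·…·T1 = [-2 0 0 0; 0 1/2 0 0; -2 -6 -3 0; 0 0 0 1]
T4·…·T1 = [-2 0 0 1; 0 1/2 0 -1; -2 -6 -3 2; 0 0 0 1]
T5·…·T1 = [2 0 0 -1; 0 1/2 0 -1; -2 -6 -3 2; 0 0 0 1]
T6·…·T1 = [2 -1/4 0 -1/2; 0 1/2 0 -1; -2 -6 -3 2; 0 0 0 1]

T = [2 -1/4 0 -1/2; 0 1/2 0 -1; -2 -6 -3 2; 0 0 0 1]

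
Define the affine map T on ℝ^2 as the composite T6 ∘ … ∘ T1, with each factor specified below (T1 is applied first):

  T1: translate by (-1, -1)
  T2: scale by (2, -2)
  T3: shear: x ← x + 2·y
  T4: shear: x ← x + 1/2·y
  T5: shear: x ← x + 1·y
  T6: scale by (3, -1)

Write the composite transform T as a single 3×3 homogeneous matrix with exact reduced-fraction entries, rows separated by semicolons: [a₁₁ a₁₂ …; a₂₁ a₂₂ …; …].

T = [6 -21 15; 0 2 -2; 0 0 1]

T1 = [1 0 -1; 0 1 -1; 0 0 1]
T2·T1 = [2 0 -2; 0 -2 2; 0 0 1]
T3·…·T1 = [2 -4 2; 0 -2 2; 0 0 1]
T4·…·T1 = [2 -5 3; 0 -2 2; 0 0 1]
T5·…·T1 = [2 -7 5; 0 -2 2; 0 0 1]
T6·…·T1 = [6 -21 15; 0 2 -2; 0 0 1]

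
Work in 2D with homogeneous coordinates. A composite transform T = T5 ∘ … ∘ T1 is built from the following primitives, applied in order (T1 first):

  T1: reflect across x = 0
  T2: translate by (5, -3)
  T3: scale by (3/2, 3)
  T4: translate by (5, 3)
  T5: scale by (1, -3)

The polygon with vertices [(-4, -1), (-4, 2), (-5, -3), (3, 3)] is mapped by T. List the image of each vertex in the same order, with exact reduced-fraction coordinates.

image vertices: (37/2, 27), (37/2, 0), (20, 45), (8, -9)

T1 reflect across x = 0: (-4, -1) → (4, -1); (-4, 2) → (4, 2); (-5, -3) → (5, -3); (3, 3) → (-3, 3)
T2 translate by (5, -3): (4, -1) → (9, -4); (4, 2) → (9, -1); (5, -3) → (10, -6); (-3, 3) → (2, 0)
T3 scale by (3/2, 3): (9, -4) → (27/2, -12); (9, -1) → (27/2, -3); (10, -6) → (15, -18); (2, 0) → (3, 0)
T4 translate by (5, 3): (27/2, -12) → (37/2, -9); (27/2, -3) → (37/2, 0); (15, -18) → (20, -15); (3, 0) → (8, 3)
T5 scale by (1, -3): (37/2, -9) → (37/2, 27); (37/2, 0) → (37/2, 0); (20, -15) → (20, 45); (8, 3) → (8, -9)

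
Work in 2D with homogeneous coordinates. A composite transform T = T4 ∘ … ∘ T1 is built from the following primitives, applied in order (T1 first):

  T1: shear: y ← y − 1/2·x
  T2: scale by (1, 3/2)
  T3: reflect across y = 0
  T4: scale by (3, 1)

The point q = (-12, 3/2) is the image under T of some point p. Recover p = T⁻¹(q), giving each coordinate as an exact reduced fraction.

T1 = [1 0 0; -1/2 1 0; 0 0 1]
T2·T1 = [1 0 0; -3/4 3/2 0; 0 0 1]
T3·…·T1 = [1 0 0; 3/4 -3/2 0; 0 0 1]
T4·…·T1 = [3 0 0; 3/4 -3/2 0; 0 0 1]
det M = -9/2; M⁻¹ = [1/3 0 0; 1/6 -2/3 0; 0 0 1]
M⁻¹ · (-12, 3/2)ᵀ = (-4, -3)ᵀ

p = (-4, -3)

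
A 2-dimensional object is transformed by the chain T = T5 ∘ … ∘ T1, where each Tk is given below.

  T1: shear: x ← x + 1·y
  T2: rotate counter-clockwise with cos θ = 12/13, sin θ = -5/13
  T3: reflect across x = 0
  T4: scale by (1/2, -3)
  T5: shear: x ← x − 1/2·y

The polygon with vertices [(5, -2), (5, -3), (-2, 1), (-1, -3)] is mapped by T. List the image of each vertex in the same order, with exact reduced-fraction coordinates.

T1 shear: x ← x + 1·y: (5, -2) → (3, -2); (5, -3) → (2, -3); (-2, 1) → (-1, 1); (-1, -3) → (-4, -3)
T2 rotate counter-clockwise with cos θ = 12/13, sin θ = -5/13: (3, -2) → (2, -3); (2, -3) → (9/13, -46/13); (-1, 1) → (-7/13, 17/13); (-4, -3) → (-63/13, -16/13)
T3 reflect across x = 0: (2, -3) → (-2, -3); (9/13, -46/13) → (-9/13, -46/13); (-7/13, 17/13) → (7/13, 17/13); (-63/13, -16/13) → (63/13, -16/13)
T4 scale by (1/2, -3): (-2, -3) → (-1, 9); (-9/13, -46/13) → (-9/26, 138/13); (7/13, 17/13) → (7/26, -51/13); (63/13, -16/13) → (63/26, 48/13)
T5 shear: x ← x − 1/2·y: (-1, 9) → (-11/2, 9); (-9/26, 138/13) → (-147/26, 138/13); (7/26, -51/13) → (29/13, -51/13); (63/26, 48/13) → (15/26, 48/13)

image vertices: (-11/2, 9), (-147/26, 138/13), (29/13, -51/13), (15/26, 48/13)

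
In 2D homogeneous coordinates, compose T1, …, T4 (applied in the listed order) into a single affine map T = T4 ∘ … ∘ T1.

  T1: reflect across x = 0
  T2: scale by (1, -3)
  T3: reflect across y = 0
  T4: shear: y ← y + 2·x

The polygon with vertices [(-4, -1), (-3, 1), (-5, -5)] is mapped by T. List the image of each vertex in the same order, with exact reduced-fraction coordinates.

image vertices: (4, 5), (3, 9), (5, -5)

T1 reflect across x = 0: (-4, -1) → (4, -1); (-3, 1) → (3, 1); (-5, -5) → (5, -5)
T2 scale by (1, -3): (4, -1) → (4, 3); (3, 1) → (3, -3); (5, -5) → (5, 15)
T3 reflect across y = 0: (4, 3) → (4, -3); (3, -3) → (3, 3); (5, 15) → (5, -15)
T4 shear: y ← y + 2·x: (4, -3) → (4, 5); (3, 3) → (3, 9); (5, -15) → (5, -5)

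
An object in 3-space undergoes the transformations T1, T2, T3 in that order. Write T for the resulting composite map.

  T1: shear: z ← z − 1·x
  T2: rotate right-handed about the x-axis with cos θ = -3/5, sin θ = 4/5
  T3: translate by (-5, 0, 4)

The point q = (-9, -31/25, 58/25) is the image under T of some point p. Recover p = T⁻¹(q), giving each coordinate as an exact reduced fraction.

p = (-4, -3/5, -2)

T1 = [1 0 0 0; 0 1 0 0; -1 0 1 0; 0 0 0 1]
T2·T1 = [1 0 0 0; 4/5 -3/5 -4/5 0; 3/5 4/5 -3/5 0; 0 0 0 1]
T3·…·T1 = [1 0 0 -5; 4/5 -3/5 -4/5 0; 3/5 4/5 -3/5 4; 0 0 0 1]
det M = 1; M⁻¹ = [1 0 0 5; 0 -3/5 4/5 -16/5; 1 -4/5 -3/5 37/5; 0 0 0 1]
M⁻¹ · (-9, -31/25, 58/25)ᵀ = (-4, -3/5, -2)ᵀ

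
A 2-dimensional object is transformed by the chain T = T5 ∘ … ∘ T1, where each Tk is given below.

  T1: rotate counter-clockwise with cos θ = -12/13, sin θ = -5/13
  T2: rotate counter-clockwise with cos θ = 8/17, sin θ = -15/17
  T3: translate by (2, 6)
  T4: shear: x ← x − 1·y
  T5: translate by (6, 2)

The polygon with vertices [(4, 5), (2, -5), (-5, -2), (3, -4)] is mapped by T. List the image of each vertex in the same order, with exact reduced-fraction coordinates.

T1 rotate counter-clockwise with cos θ = -12/13, sin θ = -5/13: (4, 5) → (-23/13, -80/13); (2, -5) → (-49/13, 50/13); (-5, -2) → (50/13, 49/13); (3, -4) → (-56/13, 33/13)
T2 rotate counter-clockwise with cos θ = 8/17, sin θ = -15/17: (-23/13, -80/13) → (-1384/221, -295/221); (-49/13, 50/13) → (358/221, 1135/221); (50/13, 49/13) → (1135/221, -358/221); (-56/13, 33/13) → (47/221, 1104/221)
T3 translate by (2, 6): (-1384/221, -295/221) → (-942/221, 1031/221); (358/221, 1135/221) → (800/221, 2461/221); (1135/221, -358/221) → (1577/221, 968/221); (47/221, 1104/221) → (489/221, 2430/221)
T4 shear: x ← x − 1·y: (-942/221, 1031/221) → (-1973/221, 1031/221); (800/221, 2461/221) → (-1661/221, 2461/221); (1577/221, 968/221) → (609/221, 968/221); (489/221, 2430/221) → (-1941/221, 2430/221)
T5 translate by (6, 2): (-1973/221, 1031/221) → (-647/221, 1473/221); (-1661/221, 2461/221) → (-335/221, 2903/221); (609/221, 968/221) → (1935/221, 1410/221); (-1941/221, 2430/221) → (-615/221, 2872/221)

image vertices: (-647/221, 1473/221), (-335/221, 2903/221), (1935/221, 1410/221), (-615/221, 2872/221)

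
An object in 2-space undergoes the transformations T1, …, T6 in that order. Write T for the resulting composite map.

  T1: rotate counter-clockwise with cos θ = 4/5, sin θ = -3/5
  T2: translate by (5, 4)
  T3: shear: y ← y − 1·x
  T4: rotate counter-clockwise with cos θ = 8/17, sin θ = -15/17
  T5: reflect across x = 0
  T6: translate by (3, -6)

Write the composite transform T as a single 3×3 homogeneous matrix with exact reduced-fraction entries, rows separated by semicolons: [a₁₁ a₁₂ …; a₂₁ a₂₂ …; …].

T = [73/85 -39/85 26/17; -116/85 -37/85 -185/17; 0 0 1]

T1 = [4/5 3/5 0; -3/5 4/5 0; 0 0 1]
T2·T1 = [4/5 3/5 5; -3/5 4/5 4; 0 0 1]
T3·…·T1 = [4/5 3/5 5; -7/5 1/5 -1; 0 0 1]
T4·…·T1 = [-73/85 39/85 25/17; -116/85 -37/85 -83/17; 0 0 1]
T5·…·T1 = [73/85 -39/85 -25/17; -116/85 -37/85 -83/17; 0 0 1]
T6·…·T1 = [73/85 -39/85 26/17; -116/85 -37/85 -185/17; 0 0 1]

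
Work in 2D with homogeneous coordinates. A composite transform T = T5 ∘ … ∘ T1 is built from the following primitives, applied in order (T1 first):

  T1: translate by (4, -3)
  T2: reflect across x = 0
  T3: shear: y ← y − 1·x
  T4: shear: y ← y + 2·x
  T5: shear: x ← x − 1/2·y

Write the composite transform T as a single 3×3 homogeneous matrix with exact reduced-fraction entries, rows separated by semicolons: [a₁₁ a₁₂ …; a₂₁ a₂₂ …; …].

T1 = [1 0 4; 0 1 -3; 0 0 1]
T2·T1 = [-1 0 -4; 0 1 -3; 0 0 1]
T3·…·T1 = [-1 0 -4; 1 1 1; 0 0 1]
T4·…·T1 = [-1 0 -4; -1 1 -7; 0 0 1]
T5·…·T1 = [-1/2 -1/2 -1/2; -1 1 -7; 0 0 1]

T = [-1/2 -1/2 -1/2; -1 1 -7; 0 0 1]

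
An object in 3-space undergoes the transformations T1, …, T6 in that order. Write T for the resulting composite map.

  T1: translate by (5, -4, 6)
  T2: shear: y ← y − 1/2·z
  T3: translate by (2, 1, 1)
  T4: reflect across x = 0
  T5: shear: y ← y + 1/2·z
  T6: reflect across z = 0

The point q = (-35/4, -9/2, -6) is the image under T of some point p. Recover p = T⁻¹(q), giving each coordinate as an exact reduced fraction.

p = (7/4, -2, -1)

T1 = [1 0 0 5; 0 1 0 -4; 0 0 1 6; 0 0 0 1]
T2·T1 = [1 0 0 5; 0 1 -1/2 -7; 0 0 1 6; 0 0 0 1]
T3·…·T1 = [1 0 0 7; 0 1 -1/2 -6; 0 0 1 7; 0 0 0 1]
T4·…·T1 = [-1 0 0 -7; 0 1 -1/2 -6; 0 0 1 7; 0 0 0 1]
T5·…·T1 = [-1 0 0 -7; 0 1 0 -5/2; 0 0 1 7; 0 0 0 1]
T6·…·T1 = [-1 0 0 -7; 0 1 0 -5/2; 0 0 -1 -7; 0 0 0 1]
det M = 1; M⁻¹ = [-1 0 0 -7; 0 1 0 5/2; 0 0 -1 -7; 0 0 0 1]
M⁻¹ · (-35/4, -9/2, -6)ᵀ = (7/4, -2, -1)ᵀ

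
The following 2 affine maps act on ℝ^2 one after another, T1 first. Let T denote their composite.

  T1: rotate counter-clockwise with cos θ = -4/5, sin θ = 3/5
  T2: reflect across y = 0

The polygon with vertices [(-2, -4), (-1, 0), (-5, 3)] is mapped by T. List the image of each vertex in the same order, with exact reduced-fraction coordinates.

T1 rotate counter-clockwise with cos θ = -4/5, sin θ = 3/5: (-2, -4) → (4, 2); (-1, 0) → (4/5, -3/5); (-5, 3) → (11/5, -27/5)
T2 reflect across y = 0: (4, 2) → (4, -2); (4/5, -3/5) → (4/5, 3/5); (11/5, -27/5) → (11/5, 27/5)

image vertices: (4, -2), (4/5, 3/5), (11/5, 27/5)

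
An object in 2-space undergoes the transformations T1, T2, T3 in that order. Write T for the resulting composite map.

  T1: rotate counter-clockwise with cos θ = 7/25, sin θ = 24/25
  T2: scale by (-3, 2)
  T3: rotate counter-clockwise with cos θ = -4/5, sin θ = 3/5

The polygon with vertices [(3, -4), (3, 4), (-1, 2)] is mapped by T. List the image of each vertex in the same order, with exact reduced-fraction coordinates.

T1 rotate counter-clockwise with cos θ = 7/25, sin θ = 24/25: (3, -4) → (117/25, 44/25); (3, 4) → (-3, 4); (-1, 2) → (-11/5, -2/5)
T2 scale by (-3, 2): (117/25, 44/25) → (-351/25, 88/25); (-3, 4) → (9, 8); (-11/5, -2/5) → (33/5, -4/5)
T3 rotate counter-clockwise with cos θ = -4/5, sin θ = 3/5: (-351/25, 88/25) → (228/25, -281/25); (9, 8) → (-12, -1); (33/5, -4/5) → (-24/5, 23/5)

image vertices: (228/25, -281/25), (-12, -1), (-24/5, 23/5)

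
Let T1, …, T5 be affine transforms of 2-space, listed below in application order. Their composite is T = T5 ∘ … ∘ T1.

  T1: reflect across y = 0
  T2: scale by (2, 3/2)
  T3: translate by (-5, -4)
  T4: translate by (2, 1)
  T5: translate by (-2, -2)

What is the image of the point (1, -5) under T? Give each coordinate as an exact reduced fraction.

T(p) = (-3, 5/2)

T1 reflect across y = 0: (1, -5) → (1, 5)
T2 scale by (2, 3/2): (1, 5) → (2, 15/2)
T3 translate by (-5, -4): (2, 15/2) → (-3, 7/2)
T4 translate by (2, 1): (-3, 7/2) → (-1, 9/2)
T5 translate by (-2, -2): (-1, 9/2) → (-3, 5/2)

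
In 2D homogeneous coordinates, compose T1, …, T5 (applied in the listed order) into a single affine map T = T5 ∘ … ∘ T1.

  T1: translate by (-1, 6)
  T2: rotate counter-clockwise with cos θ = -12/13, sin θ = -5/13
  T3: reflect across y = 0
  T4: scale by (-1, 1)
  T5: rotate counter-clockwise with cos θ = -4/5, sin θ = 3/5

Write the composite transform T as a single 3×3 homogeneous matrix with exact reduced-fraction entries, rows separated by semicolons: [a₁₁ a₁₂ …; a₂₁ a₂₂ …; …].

T1 = [1 0 -1; 0 1 6; 0 0 1]
T2·T1 = [-12/13 5/13 42/13; -5/13 -12/13 -67/13; 0 0 1]
T3·…·T1 = [-12/13 5/13 42/13; 5/13 12/13 67/13; 0 0 1]
T4·…·T1 = [12/13 -5/13 -42/13; 5/13 12/13 67/13; 0 0 1]
T5·…·T1 = [-63/65 -16/65 -33/65; 16/65 -63/65 -394/65; 0 0 1]

T = [-63/65 -16/65 -33/65; 16/65 -63/65 -394/65; 0 0 1]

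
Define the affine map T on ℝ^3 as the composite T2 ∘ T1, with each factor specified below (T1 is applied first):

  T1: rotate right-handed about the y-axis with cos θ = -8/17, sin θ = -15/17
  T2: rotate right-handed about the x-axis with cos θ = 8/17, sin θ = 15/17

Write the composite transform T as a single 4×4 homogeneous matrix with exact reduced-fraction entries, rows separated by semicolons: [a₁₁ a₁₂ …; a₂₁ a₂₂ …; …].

T1 = [-8/17 0 -15/17 0; 0 1 0 0; 15/17 0 -8/17 0; 0 0 0 1]
T2·T1 = [-8/17 0 -15/17 0; -225/289 8/17 120/289 0; 120/289 15/17 -64/289 0; 0 0 0 1]

T = [-8/17 0 -15/17 0; -225/289 8/17 120/289 0; 120/289 15/17 -64/289 0; 0 0 0 1]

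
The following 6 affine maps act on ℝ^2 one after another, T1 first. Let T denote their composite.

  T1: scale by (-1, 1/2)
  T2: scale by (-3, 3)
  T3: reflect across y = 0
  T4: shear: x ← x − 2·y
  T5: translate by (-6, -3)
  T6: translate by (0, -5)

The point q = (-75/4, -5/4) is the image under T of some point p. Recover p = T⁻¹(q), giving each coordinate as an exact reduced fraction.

p = (1/4, -9/2)

T1 = [-1 0 0; 0 1/2 0; 0 0 1]
T2·T1 = [3 0 0; 0 3/2 0; 0 0 1]
T3·…·T1 = [3 0 0; 0 -3/2 0; 0 0 1]
T4·…·T1 = [3 3 0; 0 -3/2 0; 0 0 1]
T5·…·T1 = [3 3 -6; 0 -3/2 -3; 0 0 1]
T6·…·T1 = [3 3 -6; 0 -3/2 -8; 0 0 1]
det M = -9/2; M⁻¹ = [1/3 2/3 22/3; 0 -2/3 -16/3; 0 0 1]
M⁻¹ · (-75/4, -5/4)ᵀ = (1/4, -9/2)ᵀ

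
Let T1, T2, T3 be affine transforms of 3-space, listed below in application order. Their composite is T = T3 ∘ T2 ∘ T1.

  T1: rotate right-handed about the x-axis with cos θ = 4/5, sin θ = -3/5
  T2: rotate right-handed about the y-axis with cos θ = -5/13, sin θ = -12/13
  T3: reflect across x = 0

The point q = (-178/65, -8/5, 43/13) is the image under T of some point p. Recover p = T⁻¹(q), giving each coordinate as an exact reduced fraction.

p = (2, 1, -4)

T1 = [1 0 0 0; 0 4/5 3/5 0; 0 -3/5 4/5 0; 0 0 0 1]
T2·T1 = [-5/13 36/65 -48/65 0; 0 4/5 3/5 0; 12/13 3/13 -4/13 0; 0 0 0 1]
T3·…·T1 = [5/13 -36/65 48/65 0; 0 4/5 3/5 0; 12/13 3/13 -4/13 0; 0 0 0 1]
det M = -1; M⁻¹ = [5/13 0 12/13 0; -36/65 4/5 3/13 0; 48/65 3/5 -4/13 0; 0 0 0 1]
M⁻¹ · (-178/65, -8/5, 43/13)ᵀ = (2, 1, -4)ᵀ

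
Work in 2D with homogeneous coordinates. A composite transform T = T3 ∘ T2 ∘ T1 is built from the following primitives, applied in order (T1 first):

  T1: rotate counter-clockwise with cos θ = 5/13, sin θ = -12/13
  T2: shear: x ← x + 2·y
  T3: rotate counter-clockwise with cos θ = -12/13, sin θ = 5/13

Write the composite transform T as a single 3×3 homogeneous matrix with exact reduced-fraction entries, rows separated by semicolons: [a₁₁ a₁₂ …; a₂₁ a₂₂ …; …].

T = [288/169 -289/169 0; 49/169 50/169 0; 0 0 1]

T1 = [5/13 12/13 0; -12/13 5/13 0; 0 0 1]
T2·T1 = [-19/13 22/13 0; -12/13 5/13 0; 0 0 1]
T3·…·T1 = [288/169 -289/169 0; 49/169 50/169 0; 0 0 1]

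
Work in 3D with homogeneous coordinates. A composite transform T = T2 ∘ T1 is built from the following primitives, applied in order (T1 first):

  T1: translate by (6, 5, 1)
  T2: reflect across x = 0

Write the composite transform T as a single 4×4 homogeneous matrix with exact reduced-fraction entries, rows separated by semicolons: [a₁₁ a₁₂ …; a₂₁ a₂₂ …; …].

T = [-1 0 0 -6; 0 1 0 5; 0 0 1 1; 0 0 0 1]

T1 = [1 0 0 6; 0 1 0 5; 0 0 1 1; 0 0 0 1]
T2·T1 = [-1 0 0 -6; 0 1 0 5; 0 0 1 1; 0 0 0 1]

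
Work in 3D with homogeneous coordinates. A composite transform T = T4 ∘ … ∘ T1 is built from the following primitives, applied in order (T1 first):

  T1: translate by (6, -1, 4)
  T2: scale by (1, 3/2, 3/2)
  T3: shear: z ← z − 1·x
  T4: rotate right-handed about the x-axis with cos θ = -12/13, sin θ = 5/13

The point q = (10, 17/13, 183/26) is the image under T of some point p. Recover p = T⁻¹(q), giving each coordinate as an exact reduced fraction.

T1 = [1 0 0 6; 0 1 0 -1; 0 0 1 4; 0 0 0 1]
T2·T1 = [1 0 0 6; 0 3/2 0 -3/2; 0 0 3/2 6; 0 0 0 1]
T3·…·T1 = [1 0 0 6; 0 3/2 0 -3/2; -1 0 3/2 0; 0 0 0 1]
T4·…·T1 = [1 0 0 6; 5/13 -18/13 -15/26 18/13; 12/13 15/26 -18/13 -15/26; 0 0 0 1]
det M = 9/4; M⁻¹ = [1 0 0 -6; 0 -8/13 10/39 1; 2/3 -10/39 -8/13 -4; 0 0 0 1]
M⁻¹ · (10, 17/13, 183/26)ᵀ = (4, 2, -2)ᵀ

p = (4, 2, -2)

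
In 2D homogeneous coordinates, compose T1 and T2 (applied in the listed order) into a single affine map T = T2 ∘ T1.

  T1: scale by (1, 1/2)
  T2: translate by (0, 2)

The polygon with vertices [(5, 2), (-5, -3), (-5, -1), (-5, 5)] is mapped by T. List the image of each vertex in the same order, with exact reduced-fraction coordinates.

T1 scale by (1, 1/2): (5, 2) → (5, 1); (-5, -3) → (-5, -3/2); (-5, -1) → (-5, -1/2); (-5, 5) → (-5, 5/2)
T2 translate by (0, 2): (5, 1) → (5, 3); (-5, -3/2) → (-5, 1/2); (-5, -1/2) → (-5, 3/2); (-5, 5/2) → (-5, 9/2)

image vertices: (5, 3), (-5, 1/2), (-5, 3/2), (-5, 9/2)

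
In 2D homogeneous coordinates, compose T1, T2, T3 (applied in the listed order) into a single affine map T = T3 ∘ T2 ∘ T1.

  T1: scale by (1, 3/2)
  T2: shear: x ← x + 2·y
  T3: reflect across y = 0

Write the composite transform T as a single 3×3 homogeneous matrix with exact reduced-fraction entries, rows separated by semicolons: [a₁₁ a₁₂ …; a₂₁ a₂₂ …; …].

T = [1 3 0; 0 -3/2 0; 0 0 1]

T1 = [1 0 0; 0 3/2 0; 0 0 1]
T2·T1 = [1 3 0; 0 3/2 0; 0 0 1]
T3·…·T1 = [1 3 0; 0 -3/2 0; 0 0 1]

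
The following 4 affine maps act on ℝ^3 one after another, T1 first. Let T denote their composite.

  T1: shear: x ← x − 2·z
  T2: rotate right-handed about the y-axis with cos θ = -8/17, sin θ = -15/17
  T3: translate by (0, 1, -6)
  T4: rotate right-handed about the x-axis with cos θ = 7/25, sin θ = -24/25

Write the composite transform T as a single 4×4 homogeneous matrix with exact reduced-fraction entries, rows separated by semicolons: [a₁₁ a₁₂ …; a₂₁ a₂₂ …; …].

T1 = [1 0 -2 0; 0 1 0 0; 0 0 1 0; 0 0 0 1]
T2·T1 = [-8/17 0 1/17 0; 0 1 0 0; 15/17 0 -38/17 0; 0 0 0 1]
T3·…·T1 = [-8/17 0 1/17 0; 0 1 0 1; 15/17 0 -38/17 -6; 0 0 0 1]
T4·…·T1 = [-8/17 0 1/17 0; 72/85 7/25 -912/425 -137/25; 21/85 -24/25 -266/425 -66/25; 0 0 0 1]

T = [-8/17 0 1/17 0; 72/85 7/25 -912/425 -137/25; 21/85 -24/25 -266/425 -66/25; 0 0 0 1]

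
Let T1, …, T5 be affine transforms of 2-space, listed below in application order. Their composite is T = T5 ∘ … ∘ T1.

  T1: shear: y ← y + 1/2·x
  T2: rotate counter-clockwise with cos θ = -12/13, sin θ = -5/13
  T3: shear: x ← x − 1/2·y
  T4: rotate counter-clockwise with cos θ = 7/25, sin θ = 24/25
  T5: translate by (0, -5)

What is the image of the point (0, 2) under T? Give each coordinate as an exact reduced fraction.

T1 shear: y ← y + 1/2·x: (0, 2) → (0, 2)
T2 rotate counter-clockwise with cos θ = -12/13, sin θ = -5/13: (0, 2) → (10/13, -24/13)
T3 shear: x ← x − 1/2·y: (10/13, -24/13) → (22/13, -24/13)
T4 rotate counter-clockwise with cos θ = 7/25, sin θ = 24/25: (22/13, -24/13) → (146/65, 72/65)
T5 translate by (0, -5): (146/65, 72/65) → (146/65, -253/65)

T(p) = (146/65, -253/65)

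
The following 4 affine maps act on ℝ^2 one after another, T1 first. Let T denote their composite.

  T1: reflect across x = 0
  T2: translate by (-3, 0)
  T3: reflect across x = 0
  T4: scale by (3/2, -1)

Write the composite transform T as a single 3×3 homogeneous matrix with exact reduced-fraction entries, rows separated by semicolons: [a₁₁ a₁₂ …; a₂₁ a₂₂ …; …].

T = [3/2 0 9/2; 0 -1 0; 0 0 1]

T1 = [-1 0 0; 0 1 0; 0 0 1]
T2·T1 = [-1 0 -3; 0 1 0; 0 0 1]
T3·…·T1 = [1 0 3; 0 1 0; 0 0 1]
T4·…·T1 = [3/2 0 9/2; 0 -1 0; 0 0 1]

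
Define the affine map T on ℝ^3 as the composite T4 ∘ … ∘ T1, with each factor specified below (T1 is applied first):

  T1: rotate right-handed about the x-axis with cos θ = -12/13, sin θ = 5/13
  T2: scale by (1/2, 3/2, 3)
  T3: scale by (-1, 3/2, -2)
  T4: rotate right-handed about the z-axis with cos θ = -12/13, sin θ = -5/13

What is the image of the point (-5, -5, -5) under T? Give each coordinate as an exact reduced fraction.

T1 rotate right-handed about the x-axis with cos θ = -12/13, sin θ = 5/13: (-5, -5, -5) → (-5, 85/13, 35/13)
T2 scale by (1/2, 3/2, 3): (-5, 85/13, 35/13) → (-5/2, 255/26, 105/13)
T3 scale by (-1, 3/2, -2): (-5/2, 255/26, 105/13) → (5/2, 765/52, -210/13)
T4 rotate right-handed about the z-axis with cos θ = -12/13, sin θ = -5/13: (5/2, 765/52, -210/13) → (2265/676, -4915/338, -210/13)

T(p) = (2265/676, -4915/338, -210/13)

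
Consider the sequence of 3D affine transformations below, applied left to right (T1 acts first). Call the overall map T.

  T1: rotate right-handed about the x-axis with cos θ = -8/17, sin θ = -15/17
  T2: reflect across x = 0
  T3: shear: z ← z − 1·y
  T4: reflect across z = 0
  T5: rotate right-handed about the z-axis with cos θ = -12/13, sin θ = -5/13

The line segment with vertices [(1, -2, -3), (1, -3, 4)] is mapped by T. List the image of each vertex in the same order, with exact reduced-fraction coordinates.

image vertices: (59/221, 433/221, -83/17), (48/17, -71/17, 71/17)

T1 rotate right-handed about the x-axis with cos θ = -8/17, sin θ = -15/17: (1, -2, -3) → (1, -29/17, 54/17); (1, -3, 4) → (1, 84/17, 13/17)
T2 reflect across x = 0: (1, -29/17, 54/17) → (-1, -29/17, 54/17); (1, 84/17, 13/17) → (-1, 84/17, 13/17)
T3 shear: z ← z − 1·y: (-1, -29/17, 54/17) → (-1, -29/17, 83/17); (-1, 84/17, 13/17) → (-1, 84/17, -71/17)
T4 reflect across z = 0: (-1, -29/17, 83/17) → (-1, -29/17, -83/17); (-1, 84/17, -71/17) → (-1, 84/17, 71/17)
T5 rotate right-handed about the z-axis with cos θ = -12/13, sin θ = -5/13: (-1, -29/17, -83/17) → (59/221, 433/221, -83/17); (-1, 84/17, 71/17) → (48/17, -71/17, 71/17)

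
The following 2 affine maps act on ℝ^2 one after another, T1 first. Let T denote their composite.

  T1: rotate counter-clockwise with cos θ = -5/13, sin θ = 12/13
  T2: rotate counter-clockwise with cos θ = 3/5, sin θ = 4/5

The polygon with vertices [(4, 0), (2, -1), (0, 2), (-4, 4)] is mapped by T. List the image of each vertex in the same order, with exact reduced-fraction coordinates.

T1 rotate counter-clockwise with cos θ = -5/13, sin θ = 12/13: (4, 0) → (-20/13, 48/13); (2, -1) → (2/13, 29/13); (0, 2) → (-24/13, -10/13); (-4, 4) → (-28/13, -68/13)
T2 rotate counter-clockwise with cos θ = 3/5, sin θ = 4/5: (-20/13, 48/13) → (-252/65, 64/65); (2/13, 29/13) → (-22/13, 19/13); (-24/13, -10/13) → (-32/65, -126/65); (-28/13, -68/13) → (188/65, -316/65)

image vertices: (-252/65, 64/65), (-22/13, 19/13), (-32/65, -126/65), (188/65, -316/65)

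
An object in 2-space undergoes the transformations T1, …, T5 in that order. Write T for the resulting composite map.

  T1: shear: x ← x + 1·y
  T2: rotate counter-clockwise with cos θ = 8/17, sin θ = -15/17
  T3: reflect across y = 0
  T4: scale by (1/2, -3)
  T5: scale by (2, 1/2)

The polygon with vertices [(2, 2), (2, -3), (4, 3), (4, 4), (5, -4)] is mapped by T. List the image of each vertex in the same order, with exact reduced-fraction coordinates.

image vertices: (62/17, -66/17), (-53/17, -27/34), (101/17, -243/34), (124/17, -132/17), (-52/17, -141/34)

T1 shear: x ← x + 1·y: (2, 2) → (4, 2); (2, -3) → (-1, -3); (4, 3) → (7, 3); (4, 4) → (8, 4); (5, -4) → (1, -4)
T2 rotate counter-clockwise with cos θ = 8/17, sin θ = -15/17: (4, 2) → (62/17, -44/17); (-1, -3) → (-53/17, -9/17); (7, 3) → (101/17, -81/17); (8, 4) → (124/17, -88/17); (1, -4) → (-52/17, -47/17)
T3 reflect across y = 0: (62/17, -44/17) → (62/17, 44/17); (-53/17, -9/17) → (-53/17, 9/17); (101/17, -81/17) → (101/17, 81/17); (124/17, -88/17) → (124/17, 88/17); (-52/17, -47/17) → (-52/17, 47/17)
T4 scale by (1/2, -3): (62/17, 44/17) → (31/17, -132/17); (-53/17, 9/17) → (-53/34, -27/17); (101/17, 81/17) → (101/34, -243/17); (124/17, 88/17) → (62/17, -264/17); (-52/17, 47/17) → (-26/17, -141/17)
T5 scale by (2, 1/2): (31/17, -132/17) → (62/17, -66/17); (-53/34, -27/17) → (-53/17, -27/34); (101/34, -243/17) → (101/17, -243/34); (62/17, -264/17) → (124/17, -132/17); (-26/17, -141/17) → (-52/17, -141/34)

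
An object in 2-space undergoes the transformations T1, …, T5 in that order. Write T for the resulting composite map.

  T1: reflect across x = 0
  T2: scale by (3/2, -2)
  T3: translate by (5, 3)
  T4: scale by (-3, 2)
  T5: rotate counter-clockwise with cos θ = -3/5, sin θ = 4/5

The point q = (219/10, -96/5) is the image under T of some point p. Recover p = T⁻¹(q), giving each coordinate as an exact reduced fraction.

T1 = [-1 0 0; 0 1 0; 0 0 1]
T2·T1 = [-3/2 0 0; 0 -2 0; 0 0 1]
T3·…·T1 = [-3/2 0 5; 0 -2 3; 0 0 1]
T4·…·T1 = [9/2 0 -15; 0 -4 6; 0 0 1]
T5·…·T1 = [-27/10 16/5 21/5; 18/5 12/5 -78/5; 0 0 1]
det M = -18; M⁻¹ = [-2/15 8/45 10/3; 1/5 3/20 3/2; 0 0 1]
M⁻¹ · (219/10, -96/5)ᵀ = (-3, 3)ᵀ

p = (-3, 3)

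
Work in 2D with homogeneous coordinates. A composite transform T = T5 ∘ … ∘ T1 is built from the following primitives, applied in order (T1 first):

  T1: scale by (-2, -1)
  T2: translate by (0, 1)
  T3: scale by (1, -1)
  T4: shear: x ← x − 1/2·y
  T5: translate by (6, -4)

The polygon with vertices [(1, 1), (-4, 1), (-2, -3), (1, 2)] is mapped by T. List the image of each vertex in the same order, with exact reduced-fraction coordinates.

T1 scale by (-2, -1): (1, 1) → (-2, -1); (-4, 1) → (8, -1); (-2, -3) → (4, 3); (1, 2) → (-2, -2)
T2 translate by (0, 1): (-2, -1) → (-2, 0); (8, -1) → (8, 0); (4, 3) → (4, 4); (-2, -2) → (-2, -1)
T3 scale by (1, -1): (-2, 0) → (-2, 0); (8, 0) → (8, 0); (4, 4) → (4, -4); (-2, -1) → (-2, 1)
T4 shear: x ← x − 1/2·y: (-2, 0) → (-2, 0); (8, 0) → (8, 0); (4, -4) → (6, -4); (-2, 1) → (-5/2, 1)
T5 translate by (6, -4): (-2, 0) → (4, -4); (8, 0) → (14, -4); (6, -4) → (12, -8); (-5/2, 1) → (7/2, -3)

image vertices: (4, -4), (14, -4), (12, -8), (7/2, -3)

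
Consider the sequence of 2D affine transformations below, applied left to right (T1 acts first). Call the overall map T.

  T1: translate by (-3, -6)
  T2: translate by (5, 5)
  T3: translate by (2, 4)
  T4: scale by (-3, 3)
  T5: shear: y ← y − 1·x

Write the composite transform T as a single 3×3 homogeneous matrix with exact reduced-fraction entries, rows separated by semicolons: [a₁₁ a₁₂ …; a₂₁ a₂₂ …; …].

T = [-3 0 -12; 3 3 21; 0 0 1]

T1 = [1 0 -3; 0 1 -6; 0 0 1]
T2·T1 = [1 0 2; 0 1 -1; 0 0 1]
T3·…·T1 = [1 0 4; 0 1 3; 0 0 1]
T4·…·T1 = [-3 0 -12; 0 3 9; 0 0 1]
T5·…·T1 = [-3 0 -12; 3 3 21; 0 0 1]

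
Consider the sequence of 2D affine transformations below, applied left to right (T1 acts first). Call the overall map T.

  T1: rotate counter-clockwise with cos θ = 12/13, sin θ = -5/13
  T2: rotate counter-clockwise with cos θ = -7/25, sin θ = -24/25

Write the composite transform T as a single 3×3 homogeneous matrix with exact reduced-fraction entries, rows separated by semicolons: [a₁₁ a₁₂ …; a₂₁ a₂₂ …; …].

T1 = [12/13 5/13 0; -5/13 12/13 0; 0 0 1]
T2·T1 = [-204/325 253/325 0; -253/325 -204/325 0; 0 0 1]

T = [-204/325 253/325 0; -253/325 -204/325 0; 0 0 1]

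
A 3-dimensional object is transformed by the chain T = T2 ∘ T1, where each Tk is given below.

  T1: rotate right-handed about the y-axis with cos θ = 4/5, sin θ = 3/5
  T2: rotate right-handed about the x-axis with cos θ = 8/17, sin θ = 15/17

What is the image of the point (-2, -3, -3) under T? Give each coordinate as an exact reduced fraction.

T1 rotate right-handed about the y-axis with cos θ = 4/5, sin θ = 3/5: (-2, -3, -3) → (-17/5, -3, -6/5)
T2 rotate right-handed about the x-axis with cos θ = 8/17, sin θ = 15/17: (-17/5, -3, -6/5) → (-17/5, -6/17, -273/85)

T(p) = (-17/5, -6/17, -273/85)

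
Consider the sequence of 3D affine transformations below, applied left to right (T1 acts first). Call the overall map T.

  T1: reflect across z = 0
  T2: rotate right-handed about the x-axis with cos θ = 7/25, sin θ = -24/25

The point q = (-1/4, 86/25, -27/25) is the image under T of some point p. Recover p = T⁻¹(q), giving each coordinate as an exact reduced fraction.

p = (-1/4, 2, -3)

T1 = [1 0 0 0; 0 1 0 0; 0 0 -1 0; 0 0 0 1]
T2·T1 = [1 0 0 0; 0 7/25 -24/25 0; 0 -24/25 -7/25 0; 0 0 0 1]
det M = -1; M⁻¹ = [1 0 0 0; 0 7/25 -24/25 0; 0 -24/25 -7/25 0; 0 0 0 1]
M⁻¹ · (-1/4, 86/25, -27/25)ᵀ = (-1/4, 2, -3)ᵀ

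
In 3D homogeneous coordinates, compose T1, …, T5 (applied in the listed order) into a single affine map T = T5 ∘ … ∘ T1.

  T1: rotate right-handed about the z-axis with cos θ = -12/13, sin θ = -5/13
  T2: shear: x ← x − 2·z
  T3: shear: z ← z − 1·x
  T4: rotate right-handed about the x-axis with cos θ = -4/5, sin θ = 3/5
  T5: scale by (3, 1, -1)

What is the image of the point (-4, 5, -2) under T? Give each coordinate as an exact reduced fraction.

T(p) = (375/13, 613/65, -484/65)

T1 rotate right-handed about the z-axis with cos θ = -12/13, sin θ = -5/13: (-4, 5, -2) → (73/13, -40/13, -2)
T2 shear: x ← x − 2·z: (73/13, -40/13, -2) → (125/13, -40/13, -2)
T3 shear: z ← z − 1·x: (125/13, -40/13, -2) → (125/13, -40/13, -151/13)
T4 rotate right-handed about the x-axis with cos θ = -4/5, sin θ = 3/5: (125/13, -40/13, -151/13) → (125/13, 613/65, 484/65)
T5 scale by (3, 1, -1): (125/13, 613/65, 484/65) → (375/13, 613/65, -484/65)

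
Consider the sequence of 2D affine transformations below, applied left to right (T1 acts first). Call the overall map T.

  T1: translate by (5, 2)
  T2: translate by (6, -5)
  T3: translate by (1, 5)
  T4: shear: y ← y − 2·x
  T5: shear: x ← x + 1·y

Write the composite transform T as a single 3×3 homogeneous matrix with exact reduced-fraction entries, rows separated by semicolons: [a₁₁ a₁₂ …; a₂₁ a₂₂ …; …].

T = [-1 1 -10; -2 1 -22; 0 0 1]

T1 = [1 0 5; 0 1 2; 0 0 1]
T2·T1 = [1 0 11; 0 1 -3; 0 0 1]
T3·…·T1 = [1 0 12; 0 1 2; 0 0 1]
T4·…·T1 = [1 0 12; -2 1 -22; 0 0 1]
T5·…·T1 = [-1 1 -10; -2 1 -22; 0 0 1]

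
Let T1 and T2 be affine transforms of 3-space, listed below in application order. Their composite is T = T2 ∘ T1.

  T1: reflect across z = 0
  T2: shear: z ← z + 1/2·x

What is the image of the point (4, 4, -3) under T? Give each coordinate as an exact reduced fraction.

T1 reflect across z = 0: (4, 4, -3) → (4, 4, 3)
T2 shear: z ← z + 1/2·x: (4, 4, 3) → (4, 4, 5)

T(p) = (4, 4, 5)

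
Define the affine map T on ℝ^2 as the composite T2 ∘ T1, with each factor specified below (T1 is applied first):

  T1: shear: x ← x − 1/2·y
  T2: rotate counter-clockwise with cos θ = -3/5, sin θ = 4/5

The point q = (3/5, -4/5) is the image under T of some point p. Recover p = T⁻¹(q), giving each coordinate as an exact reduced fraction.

p = (-1, 0)

T1 = [1 -1/2 0; 0 1 0; 0 0 1]
T2·T1 = [-3/5 -1/2 0; 4/5 -1 0; 0 0 1]
det M = 1; M⁻¹ = [-1 1/2 0; -4/5 -3/5 0; 0 0 1]
M⁻¹ · (3/5, -4/5)ᵀ = (-1, 0)ᵀ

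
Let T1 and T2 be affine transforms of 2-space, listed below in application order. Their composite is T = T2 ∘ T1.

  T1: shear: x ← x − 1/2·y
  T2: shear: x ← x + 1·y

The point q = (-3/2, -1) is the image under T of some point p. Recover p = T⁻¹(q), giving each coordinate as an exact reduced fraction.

T1 = [1 -1/2 0; 0 1 0; 0 0 1]
T2·T1 = [1 1/2 0; 0 1 0; 0 0 1]
det M = 1; M⁻¹ = [1 -1/2 0; 0 1 0; 0 0 1]
M⁻¹ · (-3/2, -1)ᵀ = (-1, -1)ᵀ

p = (-1, -1)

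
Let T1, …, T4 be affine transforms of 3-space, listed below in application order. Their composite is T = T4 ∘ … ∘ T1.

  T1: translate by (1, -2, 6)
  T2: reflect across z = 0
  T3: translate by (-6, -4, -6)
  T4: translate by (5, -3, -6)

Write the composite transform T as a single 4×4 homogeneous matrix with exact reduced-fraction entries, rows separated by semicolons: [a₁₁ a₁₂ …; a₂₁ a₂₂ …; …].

T = [1 0 0 0; 0 1 0 -9; 0 0 -1 -18; 0 0 0 1]

T1 = [1 0 0 1; 0 1 0 -2; 0 0 1 6; 0 0 0 1]
T2·T1 = [1 0 0 1; 0 1 0 -2; 0 0 -1 -6; 0 0 0 1]
T3·…·T1 = [1 0 0 -5; 0 1 0 -6; 0 0 -1 -12; 0 0 0 1]
T4·…·T1 = [1 0 0 0; 0 1 0 -9; 0 0 -1 -18; 0 0 0 1]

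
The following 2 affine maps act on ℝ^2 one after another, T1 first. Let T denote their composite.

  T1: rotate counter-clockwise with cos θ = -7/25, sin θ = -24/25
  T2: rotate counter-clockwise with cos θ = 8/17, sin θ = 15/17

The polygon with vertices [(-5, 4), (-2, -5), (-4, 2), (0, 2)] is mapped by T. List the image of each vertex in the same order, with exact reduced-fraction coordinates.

T1 rotate counter-clockwise with cos θ = -7/25, sin θ = -24/25: (-5, 4) → (131/25, 92/25); (-2, -5) → (-106/25, 83/25); (-4, 2) → (76/25, 82/25); (0, 2) → (48/25, -14/25)
T2 rotate counter-clockwise with cos θ = 8/17, sin θ = 15/17: (131/25, 92/25) → (-332/425, 2701/425); (-106/25, 83/25) → (-2093/425, -926/425); (76/25, 82/25) → (-622/425, 1796/425); (48/25, -14/25) → (594/425, 608/425)

image vertices: (-332/425, 2701/425), (-2093/425, -926/425), (-622/425, 1796/425), (594/425, 608/425)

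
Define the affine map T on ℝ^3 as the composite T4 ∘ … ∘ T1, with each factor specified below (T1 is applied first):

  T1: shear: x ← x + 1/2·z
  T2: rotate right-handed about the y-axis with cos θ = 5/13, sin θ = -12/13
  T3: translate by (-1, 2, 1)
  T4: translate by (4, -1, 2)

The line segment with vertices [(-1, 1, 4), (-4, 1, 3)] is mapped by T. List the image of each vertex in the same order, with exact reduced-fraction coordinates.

image vertices: (-4/13, 2, 71/13), (-19/26, 2, 24/13)

T1 shear: x ← x + 1/2·z: (-1, 1, 4) → (1, 1, 4); (-4, 1, 3) → (-5/2, 1, 3)
T2 rotate right-handed about the y-axis with cos θ = 5/13, sin θ = -12/13: (1, 1, 4) → (-43/13, 1, 32/13); (-5/2, 1, 3) → (-97/26, 1, -15/13)
T3 translate by (-1, 2, 1): (-43/13, 1, 32/13) → (-56/13, 3, 45/13); (-97/26, 1, -15/13) → (-123/26, 3, -2/13)
T4 translate by (4, -1, 2): (-56/13, 3, 45/13) → (-4/13, 2, 71/13); (-123/26, 3, -2/13) → (-19/26, 2, 24/13)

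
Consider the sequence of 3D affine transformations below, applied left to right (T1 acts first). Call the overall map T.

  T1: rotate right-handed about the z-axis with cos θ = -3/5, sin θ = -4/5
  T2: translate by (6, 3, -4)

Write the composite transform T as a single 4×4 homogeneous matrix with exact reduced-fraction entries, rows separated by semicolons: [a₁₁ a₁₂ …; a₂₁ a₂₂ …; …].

T1 = [-3/5 4/5 0 0; -4/5 -3/5 0 0; 0 0 1 0; 0 0 0 1]
T2·T1 = [-3/5 4/5 0 6; -4/5 -3/5 0 3; 0 0 1 -4; 0 0 0 1]

T = [-3/5 4/5 0 6; -4/5 -3/5 0 3; 0 0 1 -4; 0 0 0 1]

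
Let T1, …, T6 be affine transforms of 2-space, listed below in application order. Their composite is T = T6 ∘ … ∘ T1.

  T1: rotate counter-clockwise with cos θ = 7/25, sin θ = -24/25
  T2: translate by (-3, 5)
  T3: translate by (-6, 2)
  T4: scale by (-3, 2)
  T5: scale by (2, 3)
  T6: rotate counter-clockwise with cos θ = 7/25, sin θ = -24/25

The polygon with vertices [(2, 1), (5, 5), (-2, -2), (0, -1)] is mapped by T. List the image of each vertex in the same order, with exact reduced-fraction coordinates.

image vertices: (1086/25, -852/25), (636/25, -252/25), (1686/25, -1302/25), (1386/25, -1152/25)

T1 rotate counter-clockwise with cos θ = 7/25, sin θ = -24/25: (2, 1) → (38/25, -41/25); (5, 5) → (31/5, -17/5); (-2, -2) → (-62/25, 34/25); (0, -1) → (-24/25, -7/25)
T2 translate by (-3, 5): (38/25, -41/25) → (-37/25, 84/25); (31/5, -17/5) → (16/5, 8/5); (-62/25, 34/25) → (-137/25, 159/25); (-24/25, -7/25) → (-99/25, 118/25)
T3 translate by (-6, 2): (-37/25, 84/25) → (-187/25, 134/25); (16/5, 8/5) → (-14/5, 18/5); (-137/25, 159/25) → (-287/25, 209/25); (-99/25, 118/25) → (-249/25, 168/25)
T4 scale by (-3, 2): (-187/25, 134/25) → (561/25, 268/25); (-14/5, 18/5) → (42/5, 36/5); (-287/25, 209/25) → (861/25, 418/25); (-249/25, 168/25) → (747/25, 336/25)
T5 scale by (2, 3): (561/25, 268/25) → (1122/25, 804/25); (42/5, 36/5) → (84/5, 108/5); (861/25, 418/25) → (1722/25, 1254/25); (747/25, 336/25) → (1494/25, 1008/25)
T6 rotate counter-clockwise with cos θ = 7/25, sin θ = -24/25: (1122/25, 804/25) → (1086/25, -852/25); (84/5, 108/5) → (636/25, -252/25); (1722/25, 1254/25) → (1686/25, -1302/25); (1494/25, 1008/25) → (1386/25, -1152/25)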